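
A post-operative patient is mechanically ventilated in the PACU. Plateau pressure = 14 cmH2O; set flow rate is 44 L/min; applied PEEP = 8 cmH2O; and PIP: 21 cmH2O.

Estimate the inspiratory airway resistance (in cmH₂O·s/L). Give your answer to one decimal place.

Flow: 44 L/min ÷ 60 = 0.7333 L/s.
Raw = (PIP − Pplat) / flow = (21 − 14) / 0.7333 = 7.0 / 0.7333 = 9.546 cmH2O·s/L.

9.5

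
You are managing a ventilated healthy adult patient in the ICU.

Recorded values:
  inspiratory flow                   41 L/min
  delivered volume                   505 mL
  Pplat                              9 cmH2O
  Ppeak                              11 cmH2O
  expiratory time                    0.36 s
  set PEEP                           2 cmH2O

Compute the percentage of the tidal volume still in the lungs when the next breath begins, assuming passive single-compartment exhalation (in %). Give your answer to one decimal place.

Flow: 41 L/min ÷ 60 = 0.6833 L/s.
R = (PIP − Pplat)/V̇ = (11 − 9) / 0.6833 = 2.0/0.6833 = 2.927 cmH2O·s/L.
C = Vt/(Pplat − PEEP) = 505.0 / (9 − 2) = 505.0/7.0 = 72.143 mL/cmH2O.
τ = R × C = 2.927 × 0.07214 L/cmH2O = 0.2112 s.
Fraction remaining at end-expiration = e^(−Te/τ) = e^(−0.36/0.2112) = 0.1819 → 18.19%.

18.2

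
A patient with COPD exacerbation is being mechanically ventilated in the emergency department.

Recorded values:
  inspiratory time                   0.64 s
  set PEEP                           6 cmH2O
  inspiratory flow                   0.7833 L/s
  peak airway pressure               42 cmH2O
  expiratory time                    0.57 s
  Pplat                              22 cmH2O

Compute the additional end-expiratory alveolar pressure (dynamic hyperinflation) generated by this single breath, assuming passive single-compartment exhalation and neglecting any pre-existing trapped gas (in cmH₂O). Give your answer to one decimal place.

7.8

Vt = flow × Ti = 0.7833 L/s × 0.64 s × 1000 mL/L = 501.31 mL.
R = (PIP − Pplat)/V̇ = (42 − 22) / 0.7833 = 20.0/0.7833 = 25.533 cmH2O·s/L.
C = Vt/(Pplat − PEEP) = 501.31 / (22 − 6) = 501.31/16.0 = 31.332 mL/cmH2O.
τ = R × C = 25.533 × 0.03133 L/cmH2O = 0.7999 s.
Fraction remaining = e^(−Te/τ) = e^(−0.57/0.7999) = 0.4904; trapped volume = 501.31 × 0.4904 = 245.84 mL.
Additional alveolar pressure from trapping ≈ V_trapped / C = 245.84 / 31.332 = 7.846 cmH2O.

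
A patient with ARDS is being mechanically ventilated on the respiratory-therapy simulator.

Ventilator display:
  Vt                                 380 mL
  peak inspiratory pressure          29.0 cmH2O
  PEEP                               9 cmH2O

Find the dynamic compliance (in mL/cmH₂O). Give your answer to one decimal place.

19.0

Dynamic compliance = Vt / (PIP − PEEP) = 380 / (29.0 − 9) = 380 / 20.0 = 19.0 mL/cmH2O.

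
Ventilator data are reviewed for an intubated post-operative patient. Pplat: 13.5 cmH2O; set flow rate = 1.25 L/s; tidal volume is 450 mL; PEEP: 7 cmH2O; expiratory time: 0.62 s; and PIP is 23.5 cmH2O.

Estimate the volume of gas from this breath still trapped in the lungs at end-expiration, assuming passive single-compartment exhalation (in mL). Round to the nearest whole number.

R = (PIP − Pplat)/V̇ = (23.5 − 13.5) / 1.25 = 10.0/1.25 = 8.0 cmH2O·s/L.
C = Vt/(Pplat − PEEP) = 450.0 / (13.5 − 7) = 450.0/6.5 = 69.231 mL/cmH2O.
τ = R × C = 8.0 × 0.06923 L/cmH2O = 0.5538 s.
Fraction remaining = e^(−Te/τ) = e^(−0.62/0.5538) = 0.3264.
Trapped volume = 450.0 × 0.3264 = 146.88 mL.

147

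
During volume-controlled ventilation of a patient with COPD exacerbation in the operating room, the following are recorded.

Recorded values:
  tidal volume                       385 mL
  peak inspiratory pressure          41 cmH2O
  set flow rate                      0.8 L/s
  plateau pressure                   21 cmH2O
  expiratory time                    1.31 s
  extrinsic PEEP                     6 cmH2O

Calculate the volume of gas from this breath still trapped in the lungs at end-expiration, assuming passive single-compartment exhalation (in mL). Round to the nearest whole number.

R = (PIP − Pplat)/V̇ = (41 − 21) / 0.8 = 20.0/0.8 = 25.0 cmH2O·s/L.
C = Vt/(Pplat − PEEP) = 385.0 / (21 − 6) = 385.0/15.0 = 25.667 mL/cmH2O.
τ = R × C = 25.0 × 0.02567 L/cmH2O = 0.6418 s.
Fraction remaining = e^(−Te/τ) = e^(−1.31/0.6418) = 0.1299.
Trapped volume = 385.0 × 0.1299 = 50.012 mL.

50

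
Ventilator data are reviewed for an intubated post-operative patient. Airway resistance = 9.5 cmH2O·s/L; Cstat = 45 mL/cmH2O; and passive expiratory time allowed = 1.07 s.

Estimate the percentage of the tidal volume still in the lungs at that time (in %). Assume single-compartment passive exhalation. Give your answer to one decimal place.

8.2

τ = R × C = 9.5 × 45 mL/cmH2O = 9.5 × 0.045 L/cmH2O = 0.4275 s.
Passive exhalation: V(t)/V₀ = e^(−t/τ) = e^(−1.07/0.4275) = 0.08185.
Fraction remaining = 0.08185 → 8.185%.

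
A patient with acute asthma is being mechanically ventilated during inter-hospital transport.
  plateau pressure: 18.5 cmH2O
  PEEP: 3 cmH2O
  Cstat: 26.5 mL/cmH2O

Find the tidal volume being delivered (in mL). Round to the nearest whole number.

411

Vt = Cstat × (Pplat − PEEP) = 26.5 × (18.5 − 3) = 26.5 × 15.5 = 410.75 mL.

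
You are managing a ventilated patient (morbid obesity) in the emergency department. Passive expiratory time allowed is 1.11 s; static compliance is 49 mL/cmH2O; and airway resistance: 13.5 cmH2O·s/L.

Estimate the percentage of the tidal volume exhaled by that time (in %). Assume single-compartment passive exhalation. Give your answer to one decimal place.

τ = R × C = 13.5 × 49 mL/cmH2O = 13.5 × 0.049 L/cmH2O = 0.6615 s.
Passive exhalation: V(t)/V₀ = e^(−t/τ) = e^(−1.11/0.6615) = 0.1867.
Fraction exhaled = 1 − 0.1867 = 0.8133 → 81.33%.

81.3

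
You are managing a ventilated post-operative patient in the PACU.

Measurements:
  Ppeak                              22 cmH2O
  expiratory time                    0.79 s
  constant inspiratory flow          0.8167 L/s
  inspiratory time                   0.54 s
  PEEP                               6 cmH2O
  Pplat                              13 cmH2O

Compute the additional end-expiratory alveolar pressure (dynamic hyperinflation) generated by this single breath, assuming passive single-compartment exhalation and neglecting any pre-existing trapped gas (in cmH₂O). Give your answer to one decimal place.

Vt = flow × Ti = 0.8167 L/s × 0.54 s × 1000 mL/L = 441.02 mL.
R = (PIP − Pplat)/V̇ = (22 − 13) / 0.8167 = 9.0/0.8167 = 11.02 cmH2O·s/L.
C = Vt/(Pplat − PEEP) = 441.02 / (13 − 6) = 441.02/7.0 = 63.003 mL/cmH2O.
τ = R × C = 11.02 × 0.063 L/cmH2O = 0.6943 s.
Fraction remaining = e^(−Te/τ) = e^(−0.79/0.6943) = 0.3205; trapped volume = 441.02 × 0.3205 = 141.35 mL.
Additional alveolar pressure from trapping ≈ V_trapped / C = 141.35 / 63.003 = 2.244 cmH2O.

2.2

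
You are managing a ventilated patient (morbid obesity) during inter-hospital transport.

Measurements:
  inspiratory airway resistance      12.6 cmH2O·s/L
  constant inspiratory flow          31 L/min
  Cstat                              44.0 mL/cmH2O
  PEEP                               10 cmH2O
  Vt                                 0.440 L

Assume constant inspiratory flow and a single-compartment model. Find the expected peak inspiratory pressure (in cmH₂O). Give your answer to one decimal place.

Flow: 31 L/min ÷ 60 = 0.5167 L/s.
Equation of motion (constant flow): PIP = Vt/C + R·V̇ + PEEP.
PIP = 440/44.0 + 12.6×0.5167 + 10 = 10.0 + 6.51 + 10 = 26.51 cmH2O.

26.5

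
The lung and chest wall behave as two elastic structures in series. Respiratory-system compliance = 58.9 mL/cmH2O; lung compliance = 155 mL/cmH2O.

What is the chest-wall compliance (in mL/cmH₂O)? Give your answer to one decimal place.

95.0

1/Ccw = 1/Crs − 1/CL.
1/Ccw = 1/58.9 − 1/155 = 0.01053.
Ccw = 94.967 mL/cmH2O.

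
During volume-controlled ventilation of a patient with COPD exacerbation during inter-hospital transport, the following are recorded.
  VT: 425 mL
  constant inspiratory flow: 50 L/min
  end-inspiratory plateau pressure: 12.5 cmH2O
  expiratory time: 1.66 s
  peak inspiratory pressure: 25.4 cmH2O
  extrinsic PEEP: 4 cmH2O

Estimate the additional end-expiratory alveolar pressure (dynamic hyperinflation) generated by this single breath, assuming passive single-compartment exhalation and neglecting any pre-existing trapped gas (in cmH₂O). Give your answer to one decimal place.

1.0

Flow: 50 L/min ÷ 60 = 0.8333 L/s.
R = (PIP − Pplat)/V̇ = (25.4 − 12.5) / 0.8333 = 12.9/0.8333 = 15.481 cmH2O·s/L.
C = Vt/(Pplat − PEEP) = 425.0 / (12.5 − 4) = 425.0/8.5 = 50.0 mL/cmH2O.
τ = R × C = 15.481 × 0.05 L/cmH2O = 0.7741 s.
Fraction remaining = e^(−Te/τ) = e^(−1.66/0.7741) = 0.1171; trapped volume = 425.0 × 0.1171 = 49.768 mL.
Additional alveolar pressure from trapping ≈ V_trapped / C = 49.768 / 50.0 = 0.9954 cmH2O.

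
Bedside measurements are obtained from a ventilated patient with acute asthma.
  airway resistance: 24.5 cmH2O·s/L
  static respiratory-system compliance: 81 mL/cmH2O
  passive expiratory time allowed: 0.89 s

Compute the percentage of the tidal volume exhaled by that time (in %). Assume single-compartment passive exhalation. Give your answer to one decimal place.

τ = R × C = 24.5 × 81 mL/cmH2O = 24.5 × 0.081 L/cmH2O = 1.985 s.
Passive exhalation: V(t)/V₀ = e^(−t/τ) = e^(−0.89/1.985) = 0.6387.
Fraction exhaled = 1 − 0.6387 = 0.3613 → 36.13%.

36.1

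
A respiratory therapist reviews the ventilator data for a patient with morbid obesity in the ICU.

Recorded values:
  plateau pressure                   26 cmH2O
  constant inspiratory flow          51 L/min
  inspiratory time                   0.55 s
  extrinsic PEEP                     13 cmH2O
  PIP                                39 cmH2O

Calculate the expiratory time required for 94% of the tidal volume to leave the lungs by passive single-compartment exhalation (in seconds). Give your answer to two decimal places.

Flow: 51 L/min ÷ 60 = 0.85 L/s.
Vt = flow × Ti = 0.85 L/s × 0.55 s × 1000 mL/L = 467.5 mL.
R = (PIP − Pplat)/V̇ = (39 − 26) / 0.85 = 13.0/0.85 = 15.294 cmH2O·s/L.
C = Vt/(Pplat − PEEP) = 467.5 / (26 − 13) = 467.5/13.0 = 35.962 mL/cmH2O.
τ = R × C = 15.294 × 0.03596 L/cmH2O = 0.55 s.
t = −τ·ln(1 − 0.94) = −0.55·ln(0.06) = 1.547 s.

1.55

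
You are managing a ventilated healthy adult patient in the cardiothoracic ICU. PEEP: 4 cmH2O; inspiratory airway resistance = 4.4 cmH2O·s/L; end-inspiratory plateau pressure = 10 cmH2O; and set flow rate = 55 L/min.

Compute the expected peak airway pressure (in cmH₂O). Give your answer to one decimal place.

Flow: 55 L/min ÷ 60 = 0.9167 L/s.
PIP = Pplat + Raw × flow = 10 + 4.4 × 0.9167 = 10 + 4.033 = 14.033 cmH2O.

14.0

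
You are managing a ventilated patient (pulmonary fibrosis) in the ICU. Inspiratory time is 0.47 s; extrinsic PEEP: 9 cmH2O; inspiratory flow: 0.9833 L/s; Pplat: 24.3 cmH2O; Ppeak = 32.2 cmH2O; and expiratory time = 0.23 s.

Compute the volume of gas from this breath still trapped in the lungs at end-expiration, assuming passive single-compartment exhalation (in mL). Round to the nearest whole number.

179

Vt = flow × Ti = 0.9833 L/s × 0.47 s × 1000 mL/L = 462.15 mL.
R = (PIP − Pplat)/V̇ = (32.2 − 24.3) / 0.9833 = 7.9/0.9833 = 8.034 cmH2O·s/L.
C = Vt/(Pplat − PEEP) = 462.15 / (24.3 − 9) = 462.15/15.3 = 30.206 mL/cmH2O.
τ = R × C = 8.034 × 0.03021 L/cmH2O = 0.2427 s.
Fraction remaining = e^(−Te/τ) = e^(−0.23/0.2427) = 0.3876.
Trapped volume = 462.15 × 0.3876 = 179.13 mL.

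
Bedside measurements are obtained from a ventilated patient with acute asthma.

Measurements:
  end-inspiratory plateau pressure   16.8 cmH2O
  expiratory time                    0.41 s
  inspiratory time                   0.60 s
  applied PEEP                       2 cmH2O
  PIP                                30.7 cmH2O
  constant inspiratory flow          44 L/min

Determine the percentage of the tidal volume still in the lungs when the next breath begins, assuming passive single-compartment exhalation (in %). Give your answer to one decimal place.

Flow: 44 L/min ÷ 60 = 0.7333 L/s.
Vt = flow × Ti = 0.7333 L/s × 0.60 s × 1000 mL/L = 439.98 mL.
R = (PIP − Pplat)/V̇ = (30.7 − 16.8) / 0.7333 = 13.9/0.7333 = 18.955 cmH2O·s/L.
C = Vt/(Pplat − PEEP) = 439.98 / (16.8 − 2) = 439.98/14.8 = 29.728 mL/cmH2O.
τ = R × C = 18.955 × 0.02973 L/cmH2O = 0.5635 s.
Fraction remaining at end-expiration = e^(−Te/τ) = e^(−0.41/0.5635) = 0.4831 → 48.31%.

48.3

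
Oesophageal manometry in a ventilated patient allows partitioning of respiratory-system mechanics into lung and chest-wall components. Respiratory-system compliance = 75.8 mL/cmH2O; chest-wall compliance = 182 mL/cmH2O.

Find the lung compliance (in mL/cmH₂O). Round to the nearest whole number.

1/CL = 1/Crs − 1/Ccw.
1/CL = 1/75.8 − 1/182 = 0.007698.
CL = 129.9 mL/cmH2O.

130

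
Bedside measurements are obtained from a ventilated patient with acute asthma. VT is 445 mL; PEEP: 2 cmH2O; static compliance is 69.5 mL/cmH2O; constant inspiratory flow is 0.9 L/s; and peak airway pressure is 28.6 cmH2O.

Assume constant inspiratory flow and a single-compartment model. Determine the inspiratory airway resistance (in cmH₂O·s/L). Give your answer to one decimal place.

Equation of motion (constant flow): PIP = Vt/C + R·V̇ + PEEP.
R·V̇ = PIP − Vt/C − PEEP = 28.6 − 445/69.5 − 2 = 28.6 − 6.403 − 2 = 20.197 cmH2O.
R = 20.197 / 0.9 = 22.441 cmH2O·s/L.

22.4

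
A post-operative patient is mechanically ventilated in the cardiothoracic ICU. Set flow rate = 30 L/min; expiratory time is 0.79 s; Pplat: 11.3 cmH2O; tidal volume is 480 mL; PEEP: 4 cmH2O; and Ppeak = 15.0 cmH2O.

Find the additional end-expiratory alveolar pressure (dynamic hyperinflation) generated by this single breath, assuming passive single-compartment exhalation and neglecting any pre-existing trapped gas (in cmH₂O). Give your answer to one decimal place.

Flow: 30 L/min ÷ 60 = 0.5 L/s.
R = (PIP − Pplat)/V̇ = (15.0 − 11.3) / 0.5 = 3.7/0.5 = 7.4 cmH2O·s/L.
C = Vt/(Pplat − PEEP) = 480.0 / (11.3 − 4) = 480.0/7.3 = 65.753 mL/cmH2O.
τ = R × C = 7.4 × 0.06575 L/cmH2O = 0.4866 s.
Fraction remaining = e^(−Te/τ) = e^(−0.79/0.4866) = 0.1972; trapped volume = 480.0 × 0.1972 = 94.656 mL.
Additional alveolar pressure from trapping ≈ V_trapped / C = 94.656 / 65.753 = 1.44 cmH2O.

1.4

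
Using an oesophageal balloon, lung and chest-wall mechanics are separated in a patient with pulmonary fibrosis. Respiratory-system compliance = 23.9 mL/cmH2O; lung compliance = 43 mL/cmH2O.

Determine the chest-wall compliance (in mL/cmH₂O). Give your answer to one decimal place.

53.8

1/Ccw = 1/Crs − 1/CL.
1/Ccw = 1/23.9 − 1/43 = 0.01859.
Ccw = 53.792 mL/cmH2O.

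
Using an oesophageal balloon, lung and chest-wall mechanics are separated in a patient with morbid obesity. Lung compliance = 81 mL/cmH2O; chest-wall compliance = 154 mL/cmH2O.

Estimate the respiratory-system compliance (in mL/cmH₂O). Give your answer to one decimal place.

53.1

Lung and chest wall are elastances in series: 1/Crs = 1/CL + 1/Ccw.
1/Crs = 1/81 + 1/154 = 0.01884.
Crs = 53.079 mL/cmH2O.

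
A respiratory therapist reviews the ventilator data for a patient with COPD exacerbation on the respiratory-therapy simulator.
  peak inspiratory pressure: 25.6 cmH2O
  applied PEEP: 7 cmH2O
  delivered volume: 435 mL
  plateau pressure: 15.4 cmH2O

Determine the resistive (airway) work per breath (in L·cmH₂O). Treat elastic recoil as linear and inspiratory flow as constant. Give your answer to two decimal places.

With constant inspiratory flow the resistive pressure is constant at PIP − Pplat = 25.6 − 15.4 = 10.2 cmH2O, so resistive work = 10.2 × 0.435 = 4.437 L·cmH2O.

4.44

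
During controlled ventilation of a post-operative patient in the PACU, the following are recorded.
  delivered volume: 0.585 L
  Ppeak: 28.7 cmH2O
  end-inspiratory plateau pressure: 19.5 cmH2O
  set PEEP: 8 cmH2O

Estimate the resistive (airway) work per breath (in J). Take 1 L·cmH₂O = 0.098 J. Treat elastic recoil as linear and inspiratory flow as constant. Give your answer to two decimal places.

0.53

With constant inspiratory flow the resistive pressure is constant at PIP − Pplat = 28.7 − 19.5 = 9.2 cmH2O, so resistive work = 9.2 × 0.585 = 5.382 L·cmH2O.
× 0.098 J/(L·cmH2O) → 0.5274 J.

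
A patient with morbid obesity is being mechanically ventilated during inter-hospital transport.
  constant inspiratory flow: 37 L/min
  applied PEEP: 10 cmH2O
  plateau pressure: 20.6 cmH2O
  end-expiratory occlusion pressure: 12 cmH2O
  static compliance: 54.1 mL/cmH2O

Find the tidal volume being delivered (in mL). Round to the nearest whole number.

465

End-expiratory occlusion gives total PEEP = 12 cmH2O (intrinsic PEEP = 12 − 10 = 2). Use total PEEP for the elastic gradient.
Vt = Cstat × (Pplat − PEEPtotal) = 54.1 × (20.6 − 12) = 54.1 × 8.6 = 465.26 mL.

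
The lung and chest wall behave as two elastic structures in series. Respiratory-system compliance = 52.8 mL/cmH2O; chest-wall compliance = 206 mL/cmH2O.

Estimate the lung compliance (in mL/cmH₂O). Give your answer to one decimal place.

1/CL = 1/Crs − 1/Ccw.
1/CL = 1/52.8 − 1/206 = 0.01409.
CL = 70.972 mL/cmH2O.

71.0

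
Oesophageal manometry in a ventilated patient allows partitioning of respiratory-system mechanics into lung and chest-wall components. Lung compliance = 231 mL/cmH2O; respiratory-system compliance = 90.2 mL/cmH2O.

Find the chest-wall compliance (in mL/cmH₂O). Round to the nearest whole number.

1/Ccw = 1/Crs − 1/CL.
1/Ccw = 1/90.2 − 1/231 = 0.006757.
Ccw = 147.99 mL/cmH2O.

148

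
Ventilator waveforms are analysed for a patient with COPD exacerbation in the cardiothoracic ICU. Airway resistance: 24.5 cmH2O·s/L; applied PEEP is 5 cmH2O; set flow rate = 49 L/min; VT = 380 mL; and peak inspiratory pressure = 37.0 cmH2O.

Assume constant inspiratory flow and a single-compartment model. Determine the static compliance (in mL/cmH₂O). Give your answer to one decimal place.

Flow: 49 L/min ÷ 60 = 0.8167 L/s.
Equation of motion (constant flow): PIP = Vt/C + R·V̇ + PEEP.
Vt/C = PIP − R·V̇ − PEEP = 37.0 − 24.5×0.8167 − 5 = 37.0 − 20.009 − 5 = 11.991 cmH2O.
C = Vt / 11.991 = 380 / 11.991 = 31.69 mL/cmH2O.

31.7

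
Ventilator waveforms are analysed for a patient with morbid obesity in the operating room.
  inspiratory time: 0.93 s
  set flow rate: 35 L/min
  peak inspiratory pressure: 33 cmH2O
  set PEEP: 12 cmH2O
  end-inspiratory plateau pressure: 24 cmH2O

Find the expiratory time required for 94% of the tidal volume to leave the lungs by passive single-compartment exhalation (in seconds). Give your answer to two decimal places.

1.96

Flow: 35 L/min ÷ 60 = 0.5833 L/s.
Vt = flow × Ti = 0.5833 L/s × 0.93 s × 1000 mL/L = 542.47 mL.
R = (PIP − Pplat)/V̇ = (33 − 24) / 0.5833 = 9.0/0.5833 = 15.429 cmH2O·s/L.
C = Vt/(Pplat − PEEP) = 542.47 / (24 − 12) = 542.47/12.0 = 45.206 mL/cmH2O.
τ = R × C = 15.429 × 0.04521 L/cmH2O = 0.6975 s.
t = −τ·ln(1 − 0.94) = −0.6975·ln(0.06) = 1.962 s.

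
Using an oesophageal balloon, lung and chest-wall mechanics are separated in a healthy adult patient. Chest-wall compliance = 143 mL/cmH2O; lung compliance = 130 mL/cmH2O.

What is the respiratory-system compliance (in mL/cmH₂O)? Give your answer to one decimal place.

Lung and chest wall are elastances in series: 1/Crs = 1/CL + 1/Ccw.
1/Crs = 1/130 + 1/143 = 0.01469.
Crs = 68.074 mL/cmH2O.

68.1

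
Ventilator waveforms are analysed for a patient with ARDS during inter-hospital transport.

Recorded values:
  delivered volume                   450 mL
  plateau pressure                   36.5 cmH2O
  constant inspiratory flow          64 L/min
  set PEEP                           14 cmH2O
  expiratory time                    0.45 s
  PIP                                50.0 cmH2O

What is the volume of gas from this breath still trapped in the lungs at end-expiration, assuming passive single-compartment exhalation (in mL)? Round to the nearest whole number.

Flow: 64 L/min ÷ 60 = 1.0667 L/s.
R = (PIP − Pplat)/V̇ = (50.0 − 36.5) / 1.0667 = 13.5/1.0667 = 12.656 cmH2O·s/L.
C = Vt/(Pplat − PEEP) = 450.0 / (36.5 − 14) = 450.0/22.5 = 20.0 mL/cmH2O.
τ = R × C = 12.656 × 0.02 L/cmH2O = 0.2531 s.
Fraction remaining = e^(−Te/τ) = e^(−0.45/0.2531) = 0.169.
Trapped volume = 450.0 × 0.169 = 76.05 mL.

76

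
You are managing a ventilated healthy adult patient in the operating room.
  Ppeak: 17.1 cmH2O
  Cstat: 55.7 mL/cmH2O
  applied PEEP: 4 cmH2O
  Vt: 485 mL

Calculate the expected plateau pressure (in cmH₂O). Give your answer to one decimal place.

12.7

Pplat = PEEP + Vt / Cstat = 4 + 485 / 55.7 = 4 + 8.707 = 12.707 cmH2O.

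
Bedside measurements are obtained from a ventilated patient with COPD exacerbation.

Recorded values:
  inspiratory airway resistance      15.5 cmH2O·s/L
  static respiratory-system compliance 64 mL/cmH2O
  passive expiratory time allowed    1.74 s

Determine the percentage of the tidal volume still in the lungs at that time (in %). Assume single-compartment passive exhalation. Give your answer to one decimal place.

τ = R × C = 15.5 × 64 mL/cmH2O = 15.5 × 0.064 L/cmH2O = 0.992 s.
Passive exhalation: V(t)/V₀ = e^(−t/τ) = e^(−1.74/0.992) = 0.1731.
Fraction remaining = 0.1731 → 17.31%.

17.3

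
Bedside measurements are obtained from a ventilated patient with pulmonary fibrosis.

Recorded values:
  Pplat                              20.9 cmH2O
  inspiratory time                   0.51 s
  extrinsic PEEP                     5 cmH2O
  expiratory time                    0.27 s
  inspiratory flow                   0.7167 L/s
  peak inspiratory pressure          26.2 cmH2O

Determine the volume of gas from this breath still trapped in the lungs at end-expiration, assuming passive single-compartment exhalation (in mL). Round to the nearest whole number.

75

Vt = flow × Ti = 0.7167 L/s × 0.51 s × 1000 mL/L = 365.52 mL.
R = (PIP − Pplat)/V̇ = (26.2 − 20.9) / 0.7167 = 5.3/0.7167 = 7.395 cmH2O·s/L.
C = Vt/(Pplat − PEEP) = 365.52 / (20.9 − 5) = 365.52/15.9 = 22.989 mL/cmH2O.
τ = R × C = 7.395 × 0.02299 L/cmH2O = 0.17 s.
Fraction remaining = e^(−Te/τ) = e^(−0.27/0.17) = 0.2043.
Trapped volume = 365.52 × 0.2043 = 74.676 mL.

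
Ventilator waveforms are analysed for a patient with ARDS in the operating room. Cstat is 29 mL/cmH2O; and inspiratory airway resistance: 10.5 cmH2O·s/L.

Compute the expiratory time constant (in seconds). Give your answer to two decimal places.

0.30

τ = R × C = 10.5 × 29 mL/cmH2O = 10.5 × 0.029 L/cmH2O = 0.3045 s.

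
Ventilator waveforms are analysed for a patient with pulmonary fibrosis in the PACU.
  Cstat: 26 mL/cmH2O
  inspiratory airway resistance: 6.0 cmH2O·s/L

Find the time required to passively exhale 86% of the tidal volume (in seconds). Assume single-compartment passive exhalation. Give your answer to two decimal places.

τ = R × C = 6.0 × 26 mL/cmH2O = 6.0 × 0.026 L/cmH2O = 0.156 s.
Exhaled fraction f = 1 − e^(−t/τ) → t = −τ·ln(1 − f) = −0.156·ln(0.14) = 0.3067 s.

0.31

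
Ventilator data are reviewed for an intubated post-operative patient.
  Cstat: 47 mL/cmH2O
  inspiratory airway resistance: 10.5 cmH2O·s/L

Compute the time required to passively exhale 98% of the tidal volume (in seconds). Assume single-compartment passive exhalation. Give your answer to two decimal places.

1.93

τ = R × C = 10.5 × 47 mL/cmH2O = 10.5 × 0.047 L/cmH2O = 0.4935 s.
Exhaled fraction f = 1 − e^(−t/τ) → t = −τ·ln(1 − f) = −0.4935·ln(0.02) = 1.931 s.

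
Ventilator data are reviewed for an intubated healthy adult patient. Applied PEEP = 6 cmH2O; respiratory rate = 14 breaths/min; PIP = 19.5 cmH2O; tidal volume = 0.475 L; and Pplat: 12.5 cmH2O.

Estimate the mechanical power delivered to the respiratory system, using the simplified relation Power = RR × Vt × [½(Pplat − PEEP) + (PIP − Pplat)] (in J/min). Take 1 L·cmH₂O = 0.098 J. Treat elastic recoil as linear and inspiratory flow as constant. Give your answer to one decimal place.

Per-breath work = Vt × [½(Pplat−PEEP) + (PIP−Pplat)] = 0.475 × [0.5×6.5 + 7.0] = 0.475 × 10.25 = 4.869 L·cmH2O.
Power = 14 × 4.869 = 68.166 L·cmH2O/min.
× 0.098 J/(L·cmH2O) → 6.68 J/min.

6.7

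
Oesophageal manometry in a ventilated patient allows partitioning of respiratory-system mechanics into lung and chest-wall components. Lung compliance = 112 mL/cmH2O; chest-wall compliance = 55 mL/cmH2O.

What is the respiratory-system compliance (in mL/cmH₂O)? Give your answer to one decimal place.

Lung and chest wall are elastances in series: 1/Crs = 1/CL + 1/Ccw.
1/Crs = 1/112 + 1/55 = 0.02711.
Crs = 36.887 mL/cmH2O.

36.9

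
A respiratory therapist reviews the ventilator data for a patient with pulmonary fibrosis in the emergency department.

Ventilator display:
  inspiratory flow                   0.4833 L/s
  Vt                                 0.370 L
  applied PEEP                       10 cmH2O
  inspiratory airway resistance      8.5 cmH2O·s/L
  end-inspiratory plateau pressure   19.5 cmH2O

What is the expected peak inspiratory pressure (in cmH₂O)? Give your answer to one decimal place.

23.6

PIP = Pplat + Raw × flow = 19.5 + 8.5 × 0.4833 = 19.5 + 4.108 = 23.608 cmH2O.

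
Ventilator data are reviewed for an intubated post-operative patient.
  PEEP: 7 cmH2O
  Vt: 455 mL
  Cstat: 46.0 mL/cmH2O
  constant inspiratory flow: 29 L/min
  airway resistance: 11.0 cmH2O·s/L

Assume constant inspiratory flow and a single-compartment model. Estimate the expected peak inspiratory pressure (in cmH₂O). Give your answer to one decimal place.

Flow: 29 L/min ÷ 60 = 0.4833 L/s.
Equation of motion (constant flow): PIP = Vt/C + R·V̇ + PEEP.
PIP = 455/46.0 + 11.0×0.4833 + 7 = 9.891 + 5.316 + 7 = 22.207 cmH2O.

22.2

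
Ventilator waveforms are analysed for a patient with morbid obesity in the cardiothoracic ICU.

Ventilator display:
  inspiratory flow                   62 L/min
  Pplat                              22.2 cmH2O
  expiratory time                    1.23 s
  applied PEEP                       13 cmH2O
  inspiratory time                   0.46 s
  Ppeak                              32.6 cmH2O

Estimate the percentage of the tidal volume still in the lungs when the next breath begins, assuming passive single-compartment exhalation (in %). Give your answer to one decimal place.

Flow: 62 L/min ÷ 60 = 1.0333 L/s.
Vt = flow × Ti = 1.0333 L/s × 0.46 s × 1000 mL/L = 475.32 mL.
R = (PIP − Pplat)/V̇ = (32.6 − 22.2) / 1.0333 = 10.4/1.0333 = 10.065 cmH2O·s/L.
C = Vt/(Pplat − PEEP) = 475.32 / (22.2 − 13) = 475.32/9.2 = 51.665 mL/cmH2O.
τ = R × C = 10.065 × 0.05167 L/cmH2O = 0.5201 s.
Fraction remaining at end-expiration = e^(−Te/τ) = e^(−1.23/0.5201) = 0.09396 → 9.396%.

9.4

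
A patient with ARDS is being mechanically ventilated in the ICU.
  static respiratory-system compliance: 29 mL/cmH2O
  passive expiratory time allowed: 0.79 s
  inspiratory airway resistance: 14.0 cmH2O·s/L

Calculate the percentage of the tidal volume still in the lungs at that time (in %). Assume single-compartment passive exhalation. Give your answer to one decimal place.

τ = R × C = 14.0 × 29 mL/cmH2O = 14.0 × 0.029 L/cmH2O = 0.406 s.
Passive exhalation: V(t)/V₀ = e^(−t/τ) = e^(−0.79/0.406) = 0.1429.
Fraction remaining = 0.1429 → 14.29%.

14.3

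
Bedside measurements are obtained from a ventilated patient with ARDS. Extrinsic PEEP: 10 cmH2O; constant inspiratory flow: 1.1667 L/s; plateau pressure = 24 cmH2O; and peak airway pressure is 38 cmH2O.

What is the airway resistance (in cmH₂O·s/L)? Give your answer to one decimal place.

Raw = (PIP − Pplat) / flow = (38 − 24) / 1.1667 = 14.0 / 1.1667 = 12.0 cmH2O·s/L.

12.0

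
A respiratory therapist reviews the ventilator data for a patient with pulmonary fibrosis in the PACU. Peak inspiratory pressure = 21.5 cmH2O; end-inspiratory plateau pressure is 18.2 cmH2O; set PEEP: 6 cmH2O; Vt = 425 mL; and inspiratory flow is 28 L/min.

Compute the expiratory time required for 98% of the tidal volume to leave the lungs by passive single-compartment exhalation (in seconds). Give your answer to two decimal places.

0.96

Flow: 28 L/min ÷ 60 = 0.4667 L/s.
R = (PIP − Pplat)/V̇ = (21.5 − 18.2) / 0.4667 = 3.3/0.4667 = 7.071 cmH2O·s/L.
C = Vt/(Pplat − PEEP) = 425.0 / (18.2 − 6) = 425.0/12.2 = 34.836 mL/cmH2O.
τ = R × C = 7.071 × 0.03484 L/cmH2O = 0.2464 s.
t = −τ·ln(1 − 0.98) = −0.2464·ln(0.02) = 0.9639 s.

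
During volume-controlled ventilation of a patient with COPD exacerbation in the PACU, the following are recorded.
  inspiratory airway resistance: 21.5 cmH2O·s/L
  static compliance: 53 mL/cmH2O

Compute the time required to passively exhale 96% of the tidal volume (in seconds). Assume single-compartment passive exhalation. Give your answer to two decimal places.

τ = R × C = 21.5 × 53 mL/cmH2O = 21.5 × 0.053 L/cmH2O = 1.14 s.
Exhaled fraction f = 1 − e^(−t/τ) → t = −τ·ln(1 − f) = −1.14·ln(0.04) = 3.67 s.

3.67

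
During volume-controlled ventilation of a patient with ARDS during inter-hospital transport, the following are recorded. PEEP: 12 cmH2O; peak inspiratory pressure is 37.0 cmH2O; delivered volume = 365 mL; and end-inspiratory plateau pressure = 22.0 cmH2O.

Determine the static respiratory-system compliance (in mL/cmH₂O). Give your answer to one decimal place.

Cstat = Vt / (Pplat − PEEP) = 365 / (22.0 − 12) = 365 / 10.0 = 36.5 mL/cmH2O.

36.5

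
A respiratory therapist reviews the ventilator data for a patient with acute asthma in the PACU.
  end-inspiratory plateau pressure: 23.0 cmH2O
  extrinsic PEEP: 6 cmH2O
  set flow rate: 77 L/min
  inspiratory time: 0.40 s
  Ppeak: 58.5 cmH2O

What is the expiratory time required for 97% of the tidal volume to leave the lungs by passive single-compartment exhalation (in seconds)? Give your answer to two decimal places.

2.93

Flow: 77 L/min ÷ 60 = 1.2833 L/s.
Vt = flow × Ti = 1.2833 L/s × 0.40 s × 1000 mL/L = 513.32 mL.
R = (PIP − Pplat)/V̇ = (58.5 − 23.0) / 1.2833 = 35.5/1.2833 = 27.663 cmH2O·s/L.
C = Vt/(Pplat − PEEP) = 513.32 / (23.0 − 6) = 513.32/17.0 = 30.195 mL/cmH2O.
τ = R × C = 27.663 × 0.0302 L/cmH2O = 0.8354 s.
t = −τ·ln(1 − 0.97) = −0.8354·ln(0.03) = 2.929 s.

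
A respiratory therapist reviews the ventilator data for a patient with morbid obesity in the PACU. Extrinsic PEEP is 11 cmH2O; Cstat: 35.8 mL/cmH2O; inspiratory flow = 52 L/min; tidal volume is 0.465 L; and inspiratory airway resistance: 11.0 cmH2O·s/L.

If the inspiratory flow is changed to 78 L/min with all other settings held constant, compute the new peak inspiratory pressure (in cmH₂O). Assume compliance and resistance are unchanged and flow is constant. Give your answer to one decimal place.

Flow: 52 L/min ÷ 60 = 0.8667 L/s.
New flow: 78 L/min ÷ 60 = 1.3 L/s.
PIP = Vt/C + R·V̇ + PEEP (constant-flow equation of motion).
Only the resistive term changes: ΔPIP = R × ΔV̇ = 11.0 × (1.3 − 0.8667) = 11.0 × 0.4333 = 4.766 cmH2O.
Original PIP = 465/35.8 + 11.0×0.8667 + 11 = 33.523 cmH2O; new PIP = 33.523 + (4.766) = 38.289 cmH2O.

38.3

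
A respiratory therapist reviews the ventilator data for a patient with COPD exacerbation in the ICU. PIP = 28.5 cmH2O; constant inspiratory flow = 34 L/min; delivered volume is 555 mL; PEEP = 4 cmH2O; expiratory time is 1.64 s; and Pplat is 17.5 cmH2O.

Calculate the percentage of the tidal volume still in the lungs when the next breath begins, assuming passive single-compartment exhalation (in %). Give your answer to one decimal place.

12.8

Flow: 34 L/min ÷ 60 = 0.5667 L/s.
R = (PIP − Pplat)/V̇ = (28.5 − 17.5) / 0.5667 = 11.0/0.5667 = 19.411 cmH2O·s/L.
C = Vt/(Pplat − PEEP) = 555.0 / (17.5 − 4) = 555.0/13.5 = 41.111 mL/cmH2O.
τ = R × C = 19.411 × 0.04111 L/cmH2O = 0.798 s.
Fraction remaining at end-expiration = e^(−Te/τ) = e^(−1.64/0.798) = 0.1281 → 12.81%.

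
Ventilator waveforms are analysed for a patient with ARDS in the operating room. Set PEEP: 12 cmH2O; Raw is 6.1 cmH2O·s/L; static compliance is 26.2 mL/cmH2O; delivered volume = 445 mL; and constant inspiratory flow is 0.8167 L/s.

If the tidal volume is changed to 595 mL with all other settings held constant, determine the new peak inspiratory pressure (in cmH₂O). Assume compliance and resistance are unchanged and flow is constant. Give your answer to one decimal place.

39.7

PIP = Vt/C + R·V̇ + PEEP (constant-flow equation of motion).
Only the elastic term changes: ΔPIP = ΔVt / C = (595 − 445) / 26.2 = 5.725 cmH2O.
Original PIP = 445/26.2 + 6.1×0.8167 + 12 = 33.967 cmH2O; new PIP = 33.967 + (5.725) = 39.692 cmH2O.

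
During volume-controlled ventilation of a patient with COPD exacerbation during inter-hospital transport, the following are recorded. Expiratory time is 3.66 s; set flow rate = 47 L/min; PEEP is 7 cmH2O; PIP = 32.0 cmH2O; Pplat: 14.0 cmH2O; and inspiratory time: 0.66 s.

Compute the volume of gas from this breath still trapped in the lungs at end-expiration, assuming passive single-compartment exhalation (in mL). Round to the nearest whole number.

Flow: 47 L/min ÷ 60 = 0.7833 L/s.
Vt = flow × Ti = 0.7833 L/s × 0.66 s × 1000 mL/L = 516.98 mL.
R = (PIP − Pplat)/V̇ = (32.0 − 14.0) / 0.7833 = 18.0/0.7833 = 22.98 cmH2O·s/L.
C = Vt/(Pplat − PEEP) = 516.98 / (14.0 − 7) = 516.98/7.0 = 73.854 mL/cmH2O.
τ = R × C = 22.98 × 0.07385 L/cmH2O = 1.697 s.
Fraction remaining = e^(−Te/τ) = e^(−3.66/1.697) = 0.1157.
Trapped volume = 516.98 × 0.1157 = 59.815 mL.

60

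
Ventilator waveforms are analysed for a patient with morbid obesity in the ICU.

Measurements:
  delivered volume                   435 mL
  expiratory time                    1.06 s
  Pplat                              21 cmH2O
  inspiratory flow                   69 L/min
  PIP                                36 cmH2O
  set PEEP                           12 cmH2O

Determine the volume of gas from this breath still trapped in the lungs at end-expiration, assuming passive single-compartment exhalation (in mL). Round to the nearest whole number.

Flow: 69 L/min ÷ 60 = 1.15 L/s.
R = (PIP − Pplat)/V̇ = (36 − 21) / 1.15 = 15.0/1.15 = 13.043 cmH2O·s/L.
C = Vt/(Pplat − PEEP) = 435.0 / (21 − 12) = 435.0/9.0 = 48.333 mL/cmH2O.
τ = R × C = 13.043 × 0.04833 L/cmH2O = 0.6304 s.
Fraction remaining = e^(−Te/τ) = e^(−1.06/0.6304) = 0.1861.
Trapped volume = 435.0 × 0.1861 = 80.954 mL.

81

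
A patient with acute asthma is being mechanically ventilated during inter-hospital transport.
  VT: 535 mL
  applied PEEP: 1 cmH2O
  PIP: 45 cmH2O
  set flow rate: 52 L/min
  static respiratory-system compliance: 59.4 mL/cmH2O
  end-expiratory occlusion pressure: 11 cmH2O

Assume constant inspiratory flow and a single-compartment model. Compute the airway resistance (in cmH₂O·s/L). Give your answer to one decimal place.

28.8

Flow: 52 L/min ÷ 60 = 0.8667 L/s.
Total PEEP = 11 cmH2O (set 1 + intrinsic 10); this is the baseline alveolar pressure.
Equation of motion (constant flow): PIP = Vt/C + R·V̇ + PEEP.
R·V̇ = PIP − Vt/C − PEEP = 45 − 535/59.4 − 11 = 45 − 9.007 − 11 = 24.993 cmH2O.
R = 24.993 / 0.8667 = 28.837 cmH2O·s/L.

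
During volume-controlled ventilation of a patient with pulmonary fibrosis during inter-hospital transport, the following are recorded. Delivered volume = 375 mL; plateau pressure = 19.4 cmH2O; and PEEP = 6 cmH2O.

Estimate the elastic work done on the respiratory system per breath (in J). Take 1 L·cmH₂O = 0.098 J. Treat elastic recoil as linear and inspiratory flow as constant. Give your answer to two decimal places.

Elastic work ≈ ½ × (Pplat − PEEP) × Vt = 0.5 × (19.4 − 6) × 0.375 L = 0.5 × 13.4 × 0.375 = 2.513 L·cmH2O.
× 0.098 J/(L·cmH2O) → 0.2463 J.

0.25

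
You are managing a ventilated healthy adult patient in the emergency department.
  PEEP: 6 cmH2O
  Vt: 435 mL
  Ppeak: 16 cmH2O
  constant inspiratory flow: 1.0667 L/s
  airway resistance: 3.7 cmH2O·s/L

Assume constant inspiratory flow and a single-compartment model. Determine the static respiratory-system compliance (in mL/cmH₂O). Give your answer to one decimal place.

Equation of motion (constant flow): PIP = Vt/C + R·V̇ + PEEP.
Vt/C = PIP − R·V̇ − PEEP = 16 − 3.7×1.0667 − 6 = 16 − 3.947 − 6 = 6.053 cmH2O.
C = Vt / 6.053 = 435 / 6.053 = 71.865 mL/cmH2O.

71.9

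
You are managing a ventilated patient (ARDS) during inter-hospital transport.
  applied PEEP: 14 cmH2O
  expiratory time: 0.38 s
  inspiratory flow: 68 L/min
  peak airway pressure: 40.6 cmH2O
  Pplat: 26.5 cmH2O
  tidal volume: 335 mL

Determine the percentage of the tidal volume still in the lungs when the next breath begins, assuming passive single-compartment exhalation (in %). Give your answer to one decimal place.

32.0

Flow: 68 L/min ÷ 60 = 1.1333 L/s.
R = (PIP − Pplat)/V̇ = (40.6 − 26.5) / 1.1333 = 14.1/1.1333 = 12.442 cmH2O·s/L.
C = Vt/(Pplat − PEEP) = 335.0 / (26.5 − 14) = 335.0/12.5 = 26.8 mL/cmH2O.
τ = R × C = 12.442 × 0.0268 L/cmH2O = 0.3334 s.
Fraction remaining at end-expiration = e^(−Te/τ) = e^(−0.38/0.3334) = 0.3199 → 31.99%.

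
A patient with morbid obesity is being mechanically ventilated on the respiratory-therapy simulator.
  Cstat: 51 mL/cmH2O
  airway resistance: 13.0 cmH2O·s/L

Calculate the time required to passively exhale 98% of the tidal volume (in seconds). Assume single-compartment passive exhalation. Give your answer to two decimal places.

2.59

τ = R × C = 13.0 × 51 mL/cmH2O = 13.0 × 0.051 L/cmH2O = 0.663 s.
Exhaled fraction f = 1 − e^(−t/τ) → t = −τ·ln(1 − f) = −0.663·ln(0.02) = 2.594 s.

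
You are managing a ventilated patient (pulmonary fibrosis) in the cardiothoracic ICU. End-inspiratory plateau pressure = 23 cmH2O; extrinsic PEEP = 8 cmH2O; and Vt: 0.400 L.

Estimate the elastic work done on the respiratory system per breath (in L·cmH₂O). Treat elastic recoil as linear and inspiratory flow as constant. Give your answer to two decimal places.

Elastic work ≈ ½ × (Pplat − PEEP) × Vt = 0.5 × (23 − 8) × 0.400 L = 0.5 × 15.0 × 0.400 = 3.0 L·cmH2O.

3.00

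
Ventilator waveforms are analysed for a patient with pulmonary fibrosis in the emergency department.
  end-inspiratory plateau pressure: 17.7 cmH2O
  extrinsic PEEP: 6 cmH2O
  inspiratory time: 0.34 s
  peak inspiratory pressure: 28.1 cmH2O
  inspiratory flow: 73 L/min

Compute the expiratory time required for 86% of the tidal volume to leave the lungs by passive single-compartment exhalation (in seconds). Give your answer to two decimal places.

Flow: 73 L/min ÷ 60 = 1.2167 L/s.
Vt = flow × Ti = 1.2167 L/s × 0.34 s × 1000 mL/L = 413.68 mL.
R = (PIP − Pplat)/V̇ = (28.1 − 17.7) / 1.2167 = 10.4/1.2167 = 8.548 cmH2O·s/L.
C = Vt/(Pplat − PEEP) = 413.68 / (17.7 − 6) = 413.68/11.7 = 35.357 mL/cmH2O.
τ = R × C = 8.548 × 0.03536 L/cmH2O = 0.3023 s.
t = −τ·ln(1 − 0.86) = −0.3023·ln(0.14) = 0.5944 s.

0.59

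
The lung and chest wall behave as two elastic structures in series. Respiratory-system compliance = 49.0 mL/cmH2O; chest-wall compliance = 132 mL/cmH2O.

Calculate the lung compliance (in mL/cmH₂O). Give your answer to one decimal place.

77.9

1/CL = 1/Crs − 1/Ccw.
1/CL = 1/49.0 − 1/132 = 0.01283.
CL = 77.942 mL/cmH2O.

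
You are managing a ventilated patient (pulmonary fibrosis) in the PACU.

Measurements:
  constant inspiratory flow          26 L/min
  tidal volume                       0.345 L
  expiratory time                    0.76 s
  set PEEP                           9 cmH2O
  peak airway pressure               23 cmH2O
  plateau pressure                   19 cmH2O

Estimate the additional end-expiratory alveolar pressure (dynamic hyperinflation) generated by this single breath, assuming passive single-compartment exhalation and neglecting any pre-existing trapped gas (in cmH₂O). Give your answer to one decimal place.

Flow: 26 L/min ÷ 60 = 0.4333 L/s.
R = (PIP − Pplat)/V̇ = (23 − 19) / 0.4333 = 4.0/0.4333 = 9.231 cmH2O·s/L.
C = Vt/(Pplat − PEEP) = 345.0 / (19 − 9) = 345.0/10.0 = 34.5 mL/cmH2O.
τ = R × C = 9.231 × 0.0345 L/cmH2O = 0.3185 s.
Fraction remaining = e^(−Te/τ) = e^(−0.76/0.3185) = 0.09198; trapped volume = 345.0 × 0.09198 = 31.733 mL.
Additional alveolar pressure from trapping ≈ V_trapped / C = 31.733 / 34.5 = 0.9198 cmH2O.

0.9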